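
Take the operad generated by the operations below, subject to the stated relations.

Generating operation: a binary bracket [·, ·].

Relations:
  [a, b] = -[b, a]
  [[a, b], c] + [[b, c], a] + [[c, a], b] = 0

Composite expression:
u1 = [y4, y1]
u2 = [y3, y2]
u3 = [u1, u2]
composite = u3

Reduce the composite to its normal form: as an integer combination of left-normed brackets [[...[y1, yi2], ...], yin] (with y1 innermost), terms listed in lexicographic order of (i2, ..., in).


[[[y1, y4], y2], y3] - [[[y1, y4], y3], y2]

A multilinear Lie element is pinned by y1-initial words (y1 innermost).
Composite bracket: [[y4, y1], [y3, y2]]
Full expansion: 8 signed words from ab - ba (2^3 = 8).
Only words starting with y1 matter:
  word y1y4y2y3 has sign +1, contributing +[[[y1, y4], y2], y3]
  word y1y4y3y2 has sign -1, contributing -[[[y1, y4], y3], y2]


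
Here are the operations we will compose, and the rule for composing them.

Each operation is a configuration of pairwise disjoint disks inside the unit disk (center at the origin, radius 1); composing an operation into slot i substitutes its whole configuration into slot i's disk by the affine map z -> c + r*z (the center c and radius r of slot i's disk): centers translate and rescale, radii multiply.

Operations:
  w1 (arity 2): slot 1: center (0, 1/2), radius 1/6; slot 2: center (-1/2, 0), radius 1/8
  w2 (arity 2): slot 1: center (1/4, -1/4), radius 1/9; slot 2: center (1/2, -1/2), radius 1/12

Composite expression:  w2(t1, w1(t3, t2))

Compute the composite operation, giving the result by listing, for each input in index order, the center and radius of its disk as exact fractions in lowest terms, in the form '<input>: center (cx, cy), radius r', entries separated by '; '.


t1: center (1/4, -1/4), radius 1/9; t2: center (11/24, -1/2), radius 1/96; t3: center (1/2, -11/24), radius 1/72

Only the slot chain above each t matters under w2; compose those maps.
t1 passes through 1 substitution, ending at center (1/4, -1/4), radius 1/9
t3 passes through 2 substitutions, ending at center (1/2, -11/24), radius 1/72
t2 passes through 2 substitutions, ending at center (11/24, -1/2), radius 1/96


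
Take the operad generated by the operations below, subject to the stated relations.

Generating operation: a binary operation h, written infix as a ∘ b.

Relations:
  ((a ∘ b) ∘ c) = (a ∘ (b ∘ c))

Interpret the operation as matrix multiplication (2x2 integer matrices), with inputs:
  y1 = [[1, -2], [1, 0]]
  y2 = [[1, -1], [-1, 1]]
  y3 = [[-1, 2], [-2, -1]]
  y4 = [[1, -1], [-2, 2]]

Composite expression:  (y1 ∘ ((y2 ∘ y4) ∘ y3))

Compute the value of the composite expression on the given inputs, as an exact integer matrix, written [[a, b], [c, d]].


[[9, 27], [3, 9]]

(y2 ∘ y4) = [[3, -3], [-3, 3]]
((y2 ∘ y4) ∘ y3) = [[3, 9], [-3, -9]]
(y1 ∘ ((y2 ∘ y4) ∘ y3)) = [[9, 27], [3, 9]]


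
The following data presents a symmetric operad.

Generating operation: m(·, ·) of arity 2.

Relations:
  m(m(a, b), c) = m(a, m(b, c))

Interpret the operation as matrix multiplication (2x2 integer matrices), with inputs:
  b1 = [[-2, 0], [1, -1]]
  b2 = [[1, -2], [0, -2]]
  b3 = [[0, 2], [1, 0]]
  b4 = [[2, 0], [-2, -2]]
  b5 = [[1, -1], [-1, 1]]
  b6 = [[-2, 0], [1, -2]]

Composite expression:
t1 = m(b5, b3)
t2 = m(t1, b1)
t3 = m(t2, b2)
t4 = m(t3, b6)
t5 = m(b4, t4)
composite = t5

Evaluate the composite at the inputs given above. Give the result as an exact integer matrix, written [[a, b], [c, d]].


m(b5, b3) = [[-1, 2], [1, -2]]
m(m(b5, b3), b1) = [[4, -2], [-4, 2]]
m(m(m(b5, b3), b1), b2) = [[4, -4], [-4, 4]]
m(m(m(m(b5, b3), b1), b2), b6) = [[-12, 8], [12, -8]]
m(b4, m(m(m(m(b5, b3), b1), b2), b6)) = [[-24, 16], [0, 0]]

[[-24, 16], [0, 0]]


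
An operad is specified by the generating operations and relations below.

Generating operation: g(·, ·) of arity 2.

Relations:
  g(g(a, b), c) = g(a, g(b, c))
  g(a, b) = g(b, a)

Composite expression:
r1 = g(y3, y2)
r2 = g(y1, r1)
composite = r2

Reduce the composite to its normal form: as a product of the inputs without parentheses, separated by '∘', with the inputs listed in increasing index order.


y1 ∘ y2 ∘ y3

Both nesting and order wash out for g; what remains is which y's occur.
g(y3, y2) collapses to y3 ∘ y2
g(y1, g(y3, y2)) collapses to y1 ∘ y3 ∘ y2
sorting the factors by input index: y1 ∘ y2 ∘ y3


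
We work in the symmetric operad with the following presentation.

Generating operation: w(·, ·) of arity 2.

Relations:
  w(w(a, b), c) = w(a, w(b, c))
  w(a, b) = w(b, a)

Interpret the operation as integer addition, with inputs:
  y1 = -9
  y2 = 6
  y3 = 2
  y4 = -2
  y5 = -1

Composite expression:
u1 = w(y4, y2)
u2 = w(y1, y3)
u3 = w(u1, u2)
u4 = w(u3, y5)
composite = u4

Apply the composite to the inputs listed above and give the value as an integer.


-4

w(y4, y2) = 4
w(y1, y3) = -7
w(w(y4, y2), w(y1, y3)) = -3
w(w(w(y4, y2), w(y1, y3)), y5) = -4


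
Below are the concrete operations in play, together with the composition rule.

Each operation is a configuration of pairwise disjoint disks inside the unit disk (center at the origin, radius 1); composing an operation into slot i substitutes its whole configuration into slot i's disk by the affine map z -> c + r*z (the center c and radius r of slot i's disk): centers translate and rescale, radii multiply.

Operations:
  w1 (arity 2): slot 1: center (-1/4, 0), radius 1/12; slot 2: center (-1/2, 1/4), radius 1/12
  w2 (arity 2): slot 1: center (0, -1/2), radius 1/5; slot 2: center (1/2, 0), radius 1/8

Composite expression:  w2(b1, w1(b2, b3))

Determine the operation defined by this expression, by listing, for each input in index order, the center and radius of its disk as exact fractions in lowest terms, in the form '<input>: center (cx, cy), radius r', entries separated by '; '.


b1: center (0, -1/2), radius 1/5; b2: center (15/32, 0), radius 1/96; b3: center (7/16, 1/32), radius 1/96

Follow each b-input down from w2: c' goes to c + r*c', radius to r*r'.
input b1: applying the 1 nested substitution gives center (0, -1/2), radius 1/5
input b2: applying the 2 nested substitutions gives center (15/32, 0), radius 1/96
input b3: applying the 2 nested substitutions gives center (7/16, 1/32), radius 1/96


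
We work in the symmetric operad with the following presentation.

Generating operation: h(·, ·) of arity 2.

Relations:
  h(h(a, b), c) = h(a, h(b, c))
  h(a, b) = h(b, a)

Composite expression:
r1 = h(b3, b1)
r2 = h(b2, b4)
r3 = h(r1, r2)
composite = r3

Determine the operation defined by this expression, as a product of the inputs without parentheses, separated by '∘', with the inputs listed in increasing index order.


b1 ∘ b2 ∘ b3 ∘ b4


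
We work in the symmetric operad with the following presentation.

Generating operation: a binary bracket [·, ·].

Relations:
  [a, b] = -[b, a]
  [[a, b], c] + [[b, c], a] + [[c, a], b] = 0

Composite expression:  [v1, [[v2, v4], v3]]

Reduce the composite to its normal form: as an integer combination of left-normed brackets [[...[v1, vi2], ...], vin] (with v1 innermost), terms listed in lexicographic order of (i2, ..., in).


[[[v1, v2], v4], v3] - [[[v1, v3], v2], v4] + [[[v1, v3], v4], v2] - [[[v1, v4], v2], v3]

Left-normed coefficients sit on the v1-initial expansion words.
Composite bracket: [v1, [[v2, v4], v3]]
Expanding via [a, b] = ab - ba: 8 signed words (2^3 = 8).
Keep just the words that open with v1:
  from v1v2v4v3, sign +1: term +[[[v1, v2], v4], v3]
  from v1v3v2v4, sign -1: term -[[[v1, v3], v2], v4]
  from v1v3v4v2, sign +1: term +[[[v1, v3], v4], v2]
  from v1v4v2v3, sign -1: term -[[[v1, v4], v2], v3]


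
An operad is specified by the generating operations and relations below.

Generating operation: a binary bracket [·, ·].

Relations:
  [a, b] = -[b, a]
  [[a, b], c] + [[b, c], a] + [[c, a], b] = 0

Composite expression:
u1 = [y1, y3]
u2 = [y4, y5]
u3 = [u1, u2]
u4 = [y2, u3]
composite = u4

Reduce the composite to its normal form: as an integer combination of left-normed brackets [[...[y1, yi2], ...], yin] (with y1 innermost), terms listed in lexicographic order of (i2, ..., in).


Antisymmetry and Jacobi reduce to y1-anchored left-normed brackets.
Composite bracket: [y2, [[y1, y3], [y4, y5]]]
The bracket unfolds into 16 signed words via [a, b] = ab - ba (2^4 = 16).
Coefficients come from the y1-initial words:
  y1y3y4y5y2 appears with sign -1, giving the term -[[[[y1, y3], y4], y5], y2]
  y1y3y5y4y2 appears with sign +1, giving the term +[[[[y1, y3], y5], y4], y2]

-[[[[y1, y3], y4], y5], y2] + [[[[y1, y3], y5], y4], y2]


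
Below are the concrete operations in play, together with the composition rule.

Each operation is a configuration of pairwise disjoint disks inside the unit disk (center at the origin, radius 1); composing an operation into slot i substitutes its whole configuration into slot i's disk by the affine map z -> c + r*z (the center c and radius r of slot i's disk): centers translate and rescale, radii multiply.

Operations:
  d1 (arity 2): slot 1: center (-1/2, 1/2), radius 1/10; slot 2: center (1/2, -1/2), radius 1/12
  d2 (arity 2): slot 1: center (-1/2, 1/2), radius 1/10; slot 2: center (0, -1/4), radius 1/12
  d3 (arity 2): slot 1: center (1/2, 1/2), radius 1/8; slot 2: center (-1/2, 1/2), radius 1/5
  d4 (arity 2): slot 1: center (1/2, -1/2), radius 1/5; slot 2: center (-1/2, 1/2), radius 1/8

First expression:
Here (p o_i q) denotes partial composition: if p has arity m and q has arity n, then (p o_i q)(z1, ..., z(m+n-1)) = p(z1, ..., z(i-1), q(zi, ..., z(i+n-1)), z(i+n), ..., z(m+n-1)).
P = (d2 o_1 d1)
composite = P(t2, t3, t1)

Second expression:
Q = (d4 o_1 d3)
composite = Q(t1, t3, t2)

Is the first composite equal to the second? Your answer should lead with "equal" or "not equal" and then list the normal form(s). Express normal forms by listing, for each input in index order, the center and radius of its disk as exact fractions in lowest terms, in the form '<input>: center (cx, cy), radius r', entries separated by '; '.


not equal; the first gives t1: center (0, -1/4), radius 1/12; t2: center (-11/20, 11/20), radius 1/100; t3: center (-9/20, 9/20), radius 1/120 and the second t1: center (3/5, -2/5), radius 1/40; t2: center (-1/2, 1/2), radius 1/8; t3: center (2/5, -2/5), radius 1/25

Normal form of the first expression: t1: center (0, -1/4), radius 1/12; t2: center (-11/20, 11/20), radius 1/100; t3: center (-9/20, 9/20), radius 1/120
Normal form of the second expression: t1: center (3/5, -2/5), radius 1/40; t2: center (-1/2, 1/2), radius 1/8; t3: center (2/5, -2/5), radius 1/25
Different reductions; not equal.


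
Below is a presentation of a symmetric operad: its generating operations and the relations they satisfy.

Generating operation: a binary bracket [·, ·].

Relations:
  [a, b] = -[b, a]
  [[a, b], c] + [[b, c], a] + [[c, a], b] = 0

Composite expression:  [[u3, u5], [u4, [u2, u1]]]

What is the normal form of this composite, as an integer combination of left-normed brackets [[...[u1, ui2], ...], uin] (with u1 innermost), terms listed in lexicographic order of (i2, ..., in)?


-[[[[u1, u2], u4], u3], u5] + [[[[u1, u2], u4], u5], u3]

Expand each bracket as ab - ba; the u1-initial words give the coefficients.
Composite bracket: [[u3, u5], [u4, [u2, u1]]]
Each bracket splits as ab - ba, giving 16 signed words (2^4 = 16).
Coefficients come from the u1-initial words:
  the word u1u2u4u3u5 carries sign -1 and contributes -[[[[u1, u2], u4], u3], u5]
  the word u1u2u4u5u3 carries sign +1 and contributes +[[[[u1, u2], u4], u5], u3]


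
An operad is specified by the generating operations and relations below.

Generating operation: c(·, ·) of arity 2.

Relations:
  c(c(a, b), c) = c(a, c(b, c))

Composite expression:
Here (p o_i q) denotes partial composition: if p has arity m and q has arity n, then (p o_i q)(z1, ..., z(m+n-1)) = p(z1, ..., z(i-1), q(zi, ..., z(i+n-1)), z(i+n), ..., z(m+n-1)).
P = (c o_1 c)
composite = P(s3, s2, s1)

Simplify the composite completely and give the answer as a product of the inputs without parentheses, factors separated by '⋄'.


s3 ⋄ s2 ⋄ s1


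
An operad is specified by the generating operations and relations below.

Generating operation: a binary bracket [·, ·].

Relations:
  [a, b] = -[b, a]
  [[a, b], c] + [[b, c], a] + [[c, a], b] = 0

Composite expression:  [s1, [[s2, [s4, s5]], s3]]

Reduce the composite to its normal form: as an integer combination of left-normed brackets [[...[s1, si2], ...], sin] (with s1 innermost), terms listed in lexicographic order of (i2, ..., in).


Skip Jacobi rewriting: expand, keep s1-initial words, read off terms.
Composite bracket: [s1, [[s2, [s4, s5]], s3]]
Applying ab - ba throughout gives 16 signed words (2^4 = 16).
Only words starting with s1 matter:
  word s1s2s4s5s3 has sign +1, contributing +[[[[s1, s2], s4], s5], s3]
  word s1s2s5s4s3 has sign -1, contributing -[[[[s1, s2], s5], s4], s3]
  word s1s3s2s4s5 has sign -1, contributing -[[[[s1, s3], s2], s4], s5]
  word s1s3s2s5s4 has sign +1, contributing +[[[[s1, s3], s2], s5], s4]
  word s1s3s4s5s2 has sign +1, contributing +[[[[s1, s3], s4], s5], s2]
  word s1s3s5s4s2 has sign -1, contributing -[[[[s1, s3], s5], s4], s2]
  word s1s4s5s2s3 has sign -1, contributing -[[[[s1, s4], s5], s2], s3]
  word s1s5s4s2s3 has sign +1, contributing +[[[[s1, s5], s4], s2], s3]

[[[[s1, s2], s4], s5], s3] - [[[[s1, s2], s5], s4], s3] - [[[[s1, s3], s2], s4], s5] + [[[[s1, s3], s2], s5], s4] + [[[[s1, s3], s4], s5], s2] - [[[[s1, s3], s5], s4], s2] - [[[[s1, s4], s5], s2], s3] + [[[[s1, s5], s4], s2], s3]


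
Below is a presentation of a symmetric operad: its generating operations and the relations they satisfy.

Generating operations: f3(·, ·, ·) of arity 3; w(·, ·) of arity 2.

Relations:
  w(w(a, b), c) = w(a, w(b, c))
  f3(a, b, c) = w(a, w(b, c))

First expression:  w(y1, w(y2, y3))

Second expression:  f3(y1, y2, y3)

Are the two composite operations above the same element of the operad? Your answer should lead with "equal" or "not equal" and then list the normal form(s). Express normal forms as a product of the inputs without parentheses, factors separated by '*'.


equal; both compose to y1 * y2 * y3

The first expression, normalized: y1 * y2 * y3
The second expression, normalized: y1 * y2 * y3
The normal forms match — equal.


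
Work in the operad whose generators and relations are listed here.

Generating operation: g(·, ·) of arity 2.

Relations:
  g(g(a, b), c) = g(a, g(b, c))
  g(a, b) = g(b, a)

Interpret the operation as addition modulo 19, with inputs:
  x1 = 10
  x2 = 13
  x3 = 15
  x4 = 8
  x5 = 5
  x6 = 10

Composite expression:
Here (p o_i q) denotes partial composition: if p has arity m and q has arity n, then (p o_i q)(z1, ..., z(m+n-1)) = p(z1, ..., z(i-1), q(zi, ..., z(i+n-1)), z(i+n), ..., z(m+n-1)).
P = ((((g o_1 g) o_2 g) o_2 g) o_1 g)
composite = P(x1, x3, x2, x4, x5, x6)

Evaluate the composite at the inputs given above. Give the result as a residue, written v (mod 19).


g(x1, x3) = 6
g(x2, x4) = 2
g(g(x2, x4), x5) = 7
g(g(x1, x3), g(g(x2, x4), x5)) = 13
g(g(g(x1, x3), g(g(x2, x4), x5)), x6) = 4

4 (mod 19)


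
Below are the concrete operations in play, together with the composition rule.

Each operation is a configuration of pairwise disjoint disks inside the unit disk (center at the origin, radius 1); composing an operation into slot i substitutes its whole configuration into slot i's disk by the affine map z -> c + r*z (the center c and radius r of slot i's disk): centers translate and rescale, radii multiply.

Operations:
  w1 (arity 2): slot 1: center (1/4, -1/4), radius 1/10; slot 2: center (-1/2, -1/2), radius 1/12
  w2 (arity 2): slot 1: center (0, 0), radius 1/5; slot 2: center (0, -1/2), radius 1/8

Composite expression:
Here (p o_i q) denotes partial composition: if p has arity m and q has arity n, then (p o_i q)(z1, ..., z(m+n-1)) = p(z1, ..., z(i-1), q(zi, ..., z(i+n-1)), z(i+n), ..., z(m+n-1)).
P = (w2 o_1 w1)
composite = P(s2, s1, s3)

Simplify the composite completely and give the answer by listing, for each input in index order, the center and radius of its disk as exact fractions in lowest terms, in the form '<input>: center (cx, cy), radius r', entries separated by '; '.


Only the slot chain above each s matters under w2; compose those maps.
tracing s2 down its 2-map path: center (1/20, -1/20), radius 1/50
tracing s1 down its 2-map path: center (-1/10, -1/10), radius 1/60
tracing s3 down its 1-map path: center (0, -1/2), radius 1/8

s1: center (-1/10, -1/10), radius 1/60; s2: center (1/20, -1/20), radius 1/50; s3: center (0, -1/2), radius 1/8


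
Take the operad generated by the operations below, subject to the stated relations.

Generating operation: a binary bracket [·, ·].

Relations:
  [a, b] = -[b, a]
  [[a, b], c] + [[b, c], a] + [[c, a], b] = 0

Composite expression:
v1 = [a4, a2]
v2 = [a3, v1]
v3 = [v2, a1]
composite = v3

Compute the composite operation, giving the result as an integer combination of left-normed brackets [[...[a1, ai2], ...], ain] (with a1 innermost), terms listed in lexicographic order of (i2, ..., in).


-[[[a1, a2], a4], a3] + [[[a1, a3], a2], a4] - [[[a1, a3], a4], a2] + [[[a1, a4], a2], a3]

A multilinear Lie element is pinned by a1-initial words (a1 innermost).
Composite bracket: [[a3, [a4, a2]], a1]
Each bracket splits as ab - ba, giving 8 signed words (2^3 = 8).
Words beginning with a1 determine it all:
  from a1a2a4a3, sign -1: term -[[[a1, a2], a4], a3]
  from a1a3a2a4, sign +1: term +[[[a1, a3], a2], a4]
  from a1a3a4a2, sign -1: term -[[[a1, a3], a4], a2]
  from a1a4a2a3, sign +1: term +[[[a1, a4], a2], a3]


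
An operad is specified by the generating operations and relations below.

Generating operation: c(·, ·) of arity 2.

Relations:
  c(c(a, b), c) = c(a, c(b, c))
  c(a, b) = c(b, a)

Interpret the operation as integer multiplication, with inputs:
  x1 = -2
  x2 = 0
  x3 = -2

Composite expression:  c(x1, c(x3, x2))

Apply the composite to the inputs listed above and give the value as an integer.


c(x3, x2) = 0
c(x1, c(x3, x2)) = 0

0


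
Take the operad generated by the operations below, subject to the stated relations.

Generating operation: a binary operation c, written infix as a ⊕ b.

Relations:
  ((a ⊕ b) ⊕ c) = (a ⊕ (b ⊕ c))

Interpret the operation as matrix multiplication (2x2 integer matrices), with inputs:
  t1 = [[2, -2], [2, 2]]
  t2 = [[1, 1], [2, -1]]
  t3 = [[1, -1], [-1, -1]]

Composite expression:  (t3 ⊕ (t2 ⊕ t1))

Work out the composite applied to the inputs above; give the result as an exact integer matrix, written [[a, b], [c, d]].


(t2 ⊕ t1) = [[4, 0], [2, -6]]
(t3 ⊕ (t2 ⊕ t1)) = [[2, 6], [-6, 6]]

[[2, 6], [-6, 6]]


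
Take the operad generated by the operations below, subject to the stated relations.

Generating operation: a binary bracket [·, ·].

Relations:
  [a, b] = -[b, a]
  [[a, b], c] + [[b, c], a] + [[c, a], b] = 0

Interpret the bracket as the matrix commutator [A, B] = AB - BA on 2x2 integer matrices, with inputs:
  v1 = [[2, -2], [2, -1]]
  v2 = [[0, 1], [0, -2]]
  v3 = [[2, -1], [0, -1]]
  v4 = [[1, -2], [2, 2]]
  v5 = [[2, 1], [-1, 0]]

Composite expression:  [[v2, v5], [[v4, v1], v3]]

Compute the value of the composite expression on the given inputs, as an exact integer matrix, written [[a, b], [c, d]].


[[48, 48], [80, -48]]

[v2, v5] = [[-1, 0], [2, 1]]
[v4, v1] = [[0, 8], [8, 0]]
[[v4, v1], v3] = [[8, -24], [24, -8]]
[[v2, v5], [[v4, v1], v3]] = [[48, 48], [80, -48]]


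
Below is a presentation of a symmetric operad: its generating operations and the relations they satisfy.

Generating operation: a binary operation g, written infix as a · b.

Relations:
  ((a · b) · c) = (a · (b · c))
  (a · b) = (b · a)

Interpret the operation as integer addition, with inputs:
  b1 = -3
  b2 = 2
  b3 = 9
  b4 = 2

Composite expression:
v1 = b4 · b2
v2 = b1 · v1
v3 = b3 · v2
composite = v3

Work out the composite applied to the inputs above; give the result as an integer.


(b4 · b2) = 4
(b1 · (b4 · b2)) = 1
(b3 · (b1 · (b4 · b2))) = 10

10


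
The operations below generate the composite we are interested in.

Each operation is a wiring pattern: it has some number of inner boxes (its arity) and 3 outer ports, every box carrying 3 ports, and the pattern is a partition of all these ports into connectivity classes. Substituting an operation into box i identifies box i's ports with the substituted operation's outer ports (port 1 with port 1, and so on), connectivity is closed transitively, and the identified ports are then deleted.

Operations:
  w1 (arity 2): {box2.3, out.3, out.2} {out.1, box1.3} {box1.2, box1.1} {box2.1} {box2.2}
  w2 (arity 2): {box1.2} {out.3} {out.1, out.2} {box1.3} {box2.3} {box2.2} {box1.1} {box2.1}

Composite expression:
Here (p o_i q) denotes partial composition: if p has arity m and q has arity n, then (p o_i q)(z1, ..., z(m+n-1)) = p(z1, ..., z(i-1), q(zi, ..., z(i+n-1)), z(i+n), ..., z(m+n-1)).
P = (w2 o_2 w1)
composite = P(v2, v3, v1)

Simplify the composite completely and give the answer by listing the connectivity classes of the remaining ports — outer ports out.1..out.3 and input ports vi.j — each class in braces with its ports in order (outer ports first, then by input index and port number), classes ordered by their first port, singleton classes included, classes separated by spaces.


{out.1, out.2} {out.3} {v1.1} {v1.2} {v1.3} {v2.1} {v2.2} {v2.3} {v3.1, v3.2} {v3.3}

Reachability decides: close wires over w2-identified ports.
through w1, on inputs (v3, v1): {out.1, v3.3} {out.2, out.3, v1.3} {v1.1} {v1.2} {v3.1, v3.2} (out.j = stage outer ports)
through w2, on inputs (v2, v3, v1): {out.1, out.2} {out.3} {v1.1} {v1.2} {v1.3} {v2.1} {v2.2} {v2.3} {v3.1, v3.2} {v3.3} (out.j = stage outer ports)


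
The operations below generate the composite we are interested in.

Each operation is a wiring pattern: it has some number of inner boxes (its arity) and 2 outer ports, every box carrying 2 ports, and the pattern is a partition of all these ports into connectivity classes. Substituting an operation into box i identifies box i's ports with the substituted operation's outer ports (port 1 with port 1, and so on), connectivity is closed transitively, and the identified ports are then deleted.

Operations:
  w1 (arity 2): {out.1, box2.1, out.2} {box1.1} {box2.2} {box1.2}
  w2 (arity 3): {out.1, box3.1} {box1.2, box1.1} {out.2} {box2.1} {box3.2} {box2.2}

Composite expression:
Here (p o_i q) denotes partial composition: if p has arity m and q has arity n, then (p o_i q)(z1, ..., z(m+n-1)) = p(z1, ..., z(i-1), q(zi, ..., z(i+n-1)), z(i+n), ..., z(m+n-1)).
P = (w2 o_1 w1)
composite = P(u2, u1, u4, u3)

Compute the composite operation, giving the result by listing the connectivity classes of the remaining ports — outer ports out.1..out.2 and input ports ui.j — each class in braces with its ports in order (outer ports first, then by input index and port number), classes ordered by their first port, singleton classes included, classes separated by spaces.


Substituting into w2 glues patterns; closure does the rest.
stage w1: inputs (u2, u1), connectivity {out.1, out.2, u1.1} {u1.2} {u2.1} {u2.2}, out.j its boundary
stage w2: inputs (u2, u1, u4, u3), connectivity {out.1, u3.1} {out.2} {u1.1} {u1.2} {u2.1} {u2.2} {u3.2} {u4.1} {u4.2}, out.j its boundary

{out.1, u3.1} {out.2} {u1.1} {u1.2} {u2.1} {u2.2} {u3.2} {u4.1} {u4.2}


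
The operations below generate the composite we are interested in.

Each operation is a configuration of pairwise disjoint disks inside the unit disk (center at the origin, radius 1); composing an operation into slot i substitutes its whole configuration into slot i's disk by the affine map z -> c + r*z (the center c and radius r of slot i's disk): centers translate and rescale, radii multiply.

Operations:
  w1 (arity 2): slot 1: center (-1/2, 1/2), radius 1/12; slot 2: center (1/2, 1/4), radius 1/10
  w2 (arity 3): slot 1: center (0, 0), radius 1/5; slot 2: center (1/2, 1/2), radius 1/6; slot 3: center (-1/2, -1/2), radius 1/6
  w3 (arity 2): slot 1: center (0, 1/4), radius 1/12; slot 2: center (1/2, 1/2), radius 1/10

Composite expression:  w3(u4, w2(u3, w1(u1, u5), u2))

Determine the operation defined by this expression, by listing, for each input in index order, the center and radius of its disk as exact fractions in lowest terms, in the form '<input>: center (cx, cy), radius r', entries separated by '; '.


u1: center (13/24, 67/120), radius 1/720; u2: center (9/20, 9/20), radius 1/60; u3: center (1/2, 1/2), radius 1/50; u4: center (0, 1/4), radius 1/12; u5: center (67/120, 133/240), radius 1/600

Affine substitution under w3: radii multiply and u-centers shift.
u4: after 1 affine step, its disk has center (0, 1/4), radius 1/12
u3: after 2 affine steps, its disk has center (1/2, 1/2), radius 1/50
u1: after 3 affine steps, its disk has center (13/24, 67/120), radius 1/720
u5: after 3 affine steps, its disk has center (67/120, 133/240), radius 1/600
u2: after 2 affine steps, its disk has center (9/20, 9/20), radius 1/60


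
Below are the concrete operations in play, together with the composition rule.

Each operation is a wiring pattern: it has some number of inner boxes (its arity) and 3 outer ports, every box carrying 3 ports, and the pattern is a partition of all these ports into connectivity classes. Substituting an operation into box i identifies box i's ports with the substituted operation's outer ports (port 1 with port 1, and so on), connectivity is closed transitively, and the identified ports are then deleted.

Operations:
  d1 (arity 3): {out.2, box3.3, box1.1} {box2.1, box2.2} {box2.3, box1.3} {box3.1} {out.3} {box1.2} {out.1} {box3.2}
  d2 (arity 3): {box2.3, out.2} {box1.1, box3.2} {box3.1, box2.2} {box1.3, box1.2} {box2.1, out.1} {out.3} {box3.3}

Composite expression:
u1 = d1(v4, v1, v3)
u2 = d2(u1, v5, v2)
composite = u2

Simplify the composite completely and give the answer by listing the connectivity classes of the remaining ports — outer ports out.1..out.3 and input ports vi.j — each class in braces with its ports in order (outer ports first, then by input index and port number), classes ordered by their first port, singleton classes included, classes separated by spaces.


{out.1, v5.1} {out.2, v5.3} {out.3} {v1.1, v1.2} {v1.3, v4.3} {v2.1, v5.2} {v2.2} {v2.3} {v3.1} {v3.2} {v3.3, v4.1} {v4.2}

Connectivity passes through glued d2-boundaries; trace each wire chain.
after d1, the pattern on (v4, v1, v3) reads {out.1} {out.2, v3.3, v4.1} {out.3} {v1.1, v1.2} {v1.3, v4.3} {v3.1} {v3.2} {v4.2} (out.j = its outer ports)
after d2, the pattern on (v4, v1, v3, v5, v2) reads {out.1, v5.1} {out.2, v5.3} {out.3} {v1.1, v1.2} {v1.3, v4.3} {v2.1, v5.2} {v2.2} {v2.3} {v3.1} {v3.2} {v3.3, v4.1} {v4.2} (out.j = its outer ports)


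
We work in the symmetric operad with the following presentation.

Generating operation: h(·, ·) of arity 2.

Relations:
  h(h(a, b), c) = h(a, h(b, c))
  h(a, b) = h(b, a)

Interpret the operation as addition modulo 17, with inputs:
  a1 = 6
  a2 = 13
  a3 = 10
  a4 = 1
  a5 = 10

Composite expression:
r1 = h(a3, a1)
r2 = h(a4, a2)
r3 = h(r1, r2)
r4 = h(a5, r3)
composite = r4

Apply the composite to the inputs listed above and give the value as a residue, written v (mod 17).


6 (mod 17)

h(a3, a1) = 16
h(a4, a2) = 14
h(h(a3, a1), h(a4, a2)) = 13
h(a5, h(h(a3, a1), h(a4, a2))) = 6


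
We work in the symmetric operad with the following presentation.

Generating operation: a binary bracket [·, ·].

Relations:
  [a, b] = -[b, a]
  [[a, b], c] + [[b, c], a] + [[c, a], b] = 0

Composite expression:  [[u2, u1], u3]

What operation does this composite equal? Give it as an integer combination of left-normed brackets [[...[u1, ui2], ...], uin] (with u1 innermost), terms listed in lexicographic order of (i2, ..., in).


-[[u1, u2], u3]

Left-normed coefficients sit on the u1-initial expansion words.
Composite bracket: [[u2, u1], u3]
Under [a, b] = ab - ba we get 4 signed associative words (2^2 = 4).
Only words starting with u1 matter:
  the word u1u2u3 carries sign -1 and contributes -[[u1, u2], u3]


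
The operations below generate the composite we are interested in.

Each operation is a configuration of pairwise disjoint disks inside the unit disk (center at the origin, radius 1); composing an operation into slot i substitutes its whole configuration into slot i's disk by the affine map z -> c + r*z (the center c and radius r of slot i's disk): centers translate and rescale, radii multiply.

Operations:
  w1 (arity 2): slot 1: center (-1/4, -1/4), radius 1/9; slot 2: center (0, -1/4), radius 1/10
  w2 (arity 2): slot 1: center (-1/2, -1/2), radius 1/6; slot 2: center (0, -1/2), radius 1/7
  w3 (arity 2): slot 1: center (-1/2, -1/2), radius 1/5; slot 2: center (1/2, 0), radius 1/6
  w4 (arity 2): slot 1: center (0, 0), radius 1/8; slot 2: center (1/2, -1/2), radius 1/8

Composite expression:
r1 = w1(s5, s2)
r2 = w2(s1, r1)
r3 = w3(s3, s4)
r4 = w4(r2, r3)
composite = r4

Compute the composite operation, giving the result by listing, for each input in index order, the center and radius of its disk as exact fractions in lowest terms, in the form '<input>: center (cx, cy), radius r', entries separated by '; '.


Below w4, radii multiply path by path; the s-disk centers shift.
tracing s1 down its 2-map path: center (-1/16, -1/16), radius 1/48
tracing s5 down its 3-map path: center (-1/224, -15/224), radius 1/504
tracing s2 down its 3-map path: center (0, -15/224), radius 1/560
tracing s3 down its 2-map path: center (7/16, -9/16), radius 1/40
tracing s4 down its 2-map path: center (9/16, -1/2), radius 1/48

s1: center (-1/16, -1/16), radius 1/48; s2: center (0, -15/224), radius 1/560; s3: center (7/16, -9/16), radius 1/40; s4: center (9/16, -1/2), radius 1/48; s5: center (-1/224, -15/224), radius 1/504


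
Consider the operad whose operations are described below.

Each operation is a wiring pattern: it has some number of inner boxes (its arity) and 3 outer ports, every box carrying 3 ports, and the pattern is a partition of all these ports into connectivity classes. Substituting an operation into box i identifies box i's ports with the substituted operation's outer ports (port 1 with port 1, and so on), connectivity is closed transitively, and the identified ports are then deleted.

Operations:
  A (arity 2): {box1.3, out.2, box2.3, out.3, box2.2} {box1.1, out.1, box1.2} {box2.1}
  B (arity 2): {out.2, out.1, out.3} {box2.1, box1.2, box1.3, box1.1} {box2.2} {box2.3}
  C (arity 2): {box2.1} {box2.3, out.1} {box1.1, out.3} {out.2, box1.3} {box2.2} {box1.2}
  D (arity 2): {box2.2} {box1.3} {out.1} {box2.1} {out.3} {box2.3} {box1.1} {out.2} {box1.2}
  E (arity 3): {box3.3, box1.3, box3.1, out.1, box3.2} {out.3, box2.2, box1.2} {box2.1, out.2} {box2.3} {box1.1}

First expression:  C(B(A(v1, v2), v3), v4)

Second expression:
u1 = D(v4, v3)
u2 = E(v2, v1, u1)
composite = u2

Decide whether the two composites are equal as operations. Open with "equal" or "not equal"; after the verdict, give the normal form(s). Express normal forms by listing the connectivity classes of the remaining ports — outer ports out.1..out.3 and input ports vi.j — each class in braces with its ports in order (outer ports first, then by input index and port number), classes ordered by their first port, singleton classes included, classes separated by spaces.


The first expression reduces to {out.1, v4.3} {out.2, out.3} {v1.1, v1.2, v1.3, v2.2, v2.3, v3.1} {v2.1} {v3.2} {v3.3} {v4.1} {v4.2}
The second expression reduces to {out.1, v2.3} {out.2, v1.1} {out.3, v1.2, v2.2} {v1.3} {v2.1} {v3.1} {v3.2} {v3.3} {v4.1} {v4.2} {v4.3}
No match — not equal.

not equal; first: {out.1, v4.3} {out.2, out.3} {v1.1, v1.2, v1.3, v2.2, v2.3, v3.1} {v2.1} {v3.2} {v3.3} {v4.1} {v4.2}; second: {out.1, v2.3} {out.2, v1.1} {out.3, v1.2, v2.2} {v1.3} {v2.1} {v3.1} {v3.2} {v3.3} {v4.1} {v4.2} {v4.3}


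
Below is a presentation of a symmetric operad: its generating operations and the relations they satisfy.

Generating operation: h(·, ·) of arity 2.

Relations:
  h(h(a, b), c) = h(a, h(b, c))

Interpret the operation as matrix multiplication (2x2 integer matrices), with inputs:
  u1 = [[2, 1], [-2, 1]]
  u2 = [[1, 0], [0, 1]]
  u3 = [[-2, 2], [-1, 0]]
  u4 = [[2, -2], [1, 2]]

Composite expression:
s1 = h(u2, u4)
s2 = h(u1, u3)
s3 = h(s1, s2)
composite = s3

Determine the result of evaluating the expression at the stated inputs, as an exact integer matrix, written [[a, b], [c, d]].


[[-16, 16], [1, -4]]

h(u2, u4) = [[2, -2], [1, 2]]
h(u1, u3) = [[-5, 4], [3, -4]]
h(h(u2, u4), h(u1, u3)) = [[-16, 16], [1, -4]]


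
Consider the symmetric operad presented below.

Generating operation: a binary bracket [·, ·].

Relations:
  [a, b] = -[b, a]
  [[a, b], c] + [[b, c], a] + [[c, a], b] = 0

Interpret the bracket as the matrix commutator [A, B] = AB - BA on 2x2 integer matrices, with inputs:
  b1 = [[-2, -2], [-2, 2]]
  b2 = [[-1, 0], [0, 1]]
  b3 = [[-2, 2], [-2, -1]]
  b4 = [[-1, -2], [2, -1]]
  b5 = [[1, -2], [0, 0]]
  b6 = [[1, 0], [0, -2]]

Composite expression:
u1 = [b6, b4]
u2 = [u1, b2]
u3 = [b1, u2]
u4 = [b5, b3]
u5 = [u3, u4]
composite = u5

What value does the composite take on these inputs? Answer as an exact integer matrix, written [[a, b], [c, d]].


[[96, -384], [576, -96]]

[b6, b4] = [[0, -6], [-6, 0]]
[[b6, b4], b2] = [[0, -12], [12, 0]]
[b1, [[b6, b4], b2]] = [[-48, 48], [48, 48]]
[b5, b3] = [[4, 0], [2, -4]]
[[b1, [[b6, b4], b2]], [b5, b3]] = [[96, -384], [576, -96]]


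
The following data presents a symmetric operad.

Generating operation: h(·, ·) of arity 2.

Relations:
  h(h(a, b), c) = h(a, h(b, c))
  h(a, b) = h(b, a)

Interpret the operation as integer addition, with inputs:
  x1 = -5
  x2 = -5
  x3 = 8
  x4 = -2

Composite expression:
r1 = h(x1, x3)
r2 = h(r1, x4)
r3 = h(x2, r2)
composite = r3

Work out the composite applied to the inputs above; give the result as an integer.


-4


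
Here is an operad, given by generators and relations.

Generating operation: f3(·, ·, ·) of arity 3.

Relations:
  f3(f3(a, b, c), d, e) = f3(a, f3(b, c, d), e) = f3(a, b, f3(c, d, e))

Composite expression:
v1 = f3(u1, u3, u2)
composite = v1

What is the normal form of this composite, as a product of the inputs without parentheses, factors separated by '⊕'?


u1 ⊕ u3 ⊕ u2


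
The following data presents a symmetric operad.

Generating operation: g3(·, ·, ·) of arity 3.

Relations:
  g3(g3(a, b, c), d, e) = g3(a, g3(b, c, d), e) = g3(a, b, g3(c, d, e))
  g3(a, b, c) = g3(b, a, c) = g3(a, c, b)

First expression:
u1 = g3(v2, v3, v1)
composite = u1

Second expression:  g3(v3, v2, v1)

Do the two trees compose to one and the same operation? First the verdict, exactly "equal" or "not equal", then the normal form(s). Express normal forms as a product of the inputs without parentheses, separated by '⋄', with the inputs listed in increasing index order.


equal — both sides give v1 ⋄ v2 ⋄ v3

The first expression reduces to v1 ⋄ v2 ⋄ v3
The second expression reduces to v1 ⋄ v2 ⋄ v3
Identical normal forms: equal.


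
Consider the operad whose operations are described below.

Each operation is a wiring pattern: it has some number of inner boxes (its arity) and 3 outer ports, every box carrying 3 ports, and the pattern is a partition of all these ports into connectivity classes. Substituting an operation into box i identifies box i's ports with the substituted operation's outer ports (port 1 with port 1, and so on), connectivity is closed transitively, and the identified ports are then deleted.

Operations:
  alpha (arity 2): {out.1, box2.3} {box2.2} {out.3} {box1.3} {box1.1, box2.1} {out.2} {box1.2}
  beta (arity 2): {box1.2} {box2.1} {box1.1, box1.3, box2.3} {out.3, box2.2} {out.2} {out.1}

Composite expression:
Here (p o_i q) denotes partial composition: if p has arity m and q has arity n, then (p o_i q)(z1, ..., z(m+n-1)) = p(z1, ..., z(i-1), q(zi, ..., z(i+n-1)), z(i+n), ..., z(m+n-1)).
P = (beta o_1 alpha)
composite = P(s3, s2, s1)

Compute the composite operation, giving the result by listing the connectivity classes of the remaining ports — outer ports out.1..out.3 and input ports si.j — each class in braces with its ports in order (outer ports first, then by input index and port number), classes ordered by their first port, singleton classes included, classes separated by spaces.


{out.1} {out.2} {out.3, s1.2} {s1.1} {s1.3, s2.3} {s2.1, s3.1} {s2.2} {s3.2} {s3.3}

After gluing at beta, chains via deleted ports link the s-ports.
after alpha, the pattern on (s3, s2) reads {out.1, s2.3} {out.2} {out.3} {s2.1, s3.1} {s2.2} {s3.2} {s3.3} (out.j = its outer ports)
after beta, the pattern on (s3, s2, s1) reads {out.1} {out.2} {out.3, s1.2} {s1.1} {s1.3, s2.3} {s2.1, s3.1} {s2.2} {s3.2} {s3.3} (out.j = its outer ports)


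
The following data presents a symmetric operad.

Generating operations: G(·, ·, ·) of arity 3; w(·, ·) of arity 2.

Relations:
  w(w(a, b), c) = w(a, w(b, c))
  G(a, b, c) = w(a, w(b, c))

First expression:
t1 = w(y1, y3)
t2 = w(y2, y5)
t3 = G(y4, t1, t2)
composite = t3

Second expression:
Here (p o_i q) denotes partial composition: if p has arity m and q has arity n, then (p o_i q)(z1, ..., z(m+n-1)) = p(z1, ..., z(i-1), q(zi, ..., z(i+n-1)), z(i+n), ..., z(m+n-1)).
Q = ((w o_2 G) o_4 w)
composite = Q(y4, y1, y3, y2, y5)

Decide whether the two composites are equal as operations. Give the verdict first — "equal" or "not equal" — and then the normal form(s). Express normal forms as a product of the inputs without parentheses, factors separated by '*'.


equal — both sides give y4 * y1 * y3 * y2 * y5


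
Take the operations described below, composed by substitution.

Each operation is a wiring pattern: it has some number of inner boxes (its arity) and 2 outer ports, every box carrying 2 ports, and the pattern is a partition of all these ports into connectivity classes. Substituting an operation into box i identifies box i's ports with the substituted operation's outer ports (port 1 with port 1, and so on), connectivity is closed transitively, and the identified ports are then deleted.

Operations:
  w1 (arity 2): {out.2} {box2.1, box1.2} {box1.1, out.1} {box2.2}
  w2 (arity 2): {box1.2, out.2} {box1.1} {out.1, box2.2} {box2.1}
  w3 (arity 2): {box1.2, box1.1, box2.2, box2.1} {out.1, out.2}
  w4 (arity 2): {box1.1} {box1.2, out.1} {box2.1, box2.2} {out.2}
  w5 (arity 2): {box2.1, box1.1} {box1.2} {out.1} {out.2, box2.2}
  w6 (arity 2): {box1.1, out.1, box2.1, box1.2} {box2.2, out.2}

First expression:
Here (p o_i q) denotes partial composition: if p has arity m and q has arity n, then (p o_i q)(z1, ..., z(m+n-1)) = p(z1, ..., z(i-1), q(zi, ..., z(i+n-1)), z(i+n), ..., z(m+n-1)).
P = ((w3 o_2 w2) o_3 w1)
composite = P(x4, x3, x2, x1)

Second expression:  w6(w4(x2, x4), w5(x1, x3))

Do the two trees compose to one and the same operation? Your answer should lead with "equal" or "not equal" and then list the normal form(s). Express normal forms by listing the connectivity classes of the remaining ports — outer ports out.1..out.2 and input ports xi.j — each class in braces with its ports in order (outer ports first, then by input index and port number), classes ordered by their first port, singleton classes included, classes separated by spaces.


not equal; first: {out.1, out.2} {x1.1, x2.2} {x1.2} {x2.1} {x3.1} {x3.2, x4.1, x4.2}; second: {out.1, x2.2} {out.2, x3.2} {x1.1, x3.1} {x1.2} {x2.1} {x4.1, x4.2}

Reducing the first expression gives {out.1, out.2} {x1.1, x2.2} {x1.2} {x2.1} {x3.1} {x3.2, x4.1, x4.2}
Reducing the second expression gives {out.1, x2.2} {out.2, x3.2} {x1.1, x3.1} {x1.2} {x2.1} {x4.1, x4.2}
No match — not equal.


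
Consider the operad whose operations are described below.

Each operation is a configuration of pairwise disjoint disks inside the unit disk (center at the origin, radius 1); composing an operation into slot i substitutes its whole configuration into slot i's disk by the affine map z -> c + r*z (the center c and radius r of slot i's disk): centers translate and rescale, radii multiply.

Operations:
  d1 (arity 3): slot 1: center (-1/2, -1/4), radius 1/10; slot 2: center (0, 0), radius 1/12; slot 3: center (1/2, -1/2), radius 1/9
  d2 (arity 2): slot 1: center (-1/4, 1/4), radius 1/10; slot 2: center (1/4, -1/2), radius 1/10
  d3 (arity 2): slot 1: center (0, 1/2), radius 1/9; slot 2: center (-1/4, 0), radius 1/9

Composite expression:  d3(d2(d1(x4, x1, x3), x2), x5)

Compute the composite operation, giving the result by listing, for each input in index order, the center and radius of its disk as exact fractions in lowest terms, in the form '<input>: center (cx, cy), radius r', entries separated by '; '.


x1: center (-1/36, 19/36), radius 1/1080; x2: center (1/36, 4/9), radius 1/90; x3: center (-1/45, 47/90), radius 1/810; x4: center (-1/30, 21/40), radius 1/900; x5: center (-1/4, 0), radius 1/9
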